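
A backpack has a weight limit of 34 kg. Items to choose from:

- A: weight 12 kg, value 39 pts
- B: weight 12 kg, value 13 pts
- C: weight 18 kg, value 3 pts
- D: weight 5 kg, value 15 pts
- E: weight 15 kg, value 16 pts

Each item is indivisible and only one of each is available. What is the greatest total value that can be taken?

70 pts

This is a 0/1 knapsack; check combinations near the capacity.
- A+D+E: weight 12+5+15=32, value 39+15+16=70
- A+B+D: weight 12+12+5=29, value 39+13+15=67
- A+E: weight 12+15=27, value 39+16=55
Best: 70 pts.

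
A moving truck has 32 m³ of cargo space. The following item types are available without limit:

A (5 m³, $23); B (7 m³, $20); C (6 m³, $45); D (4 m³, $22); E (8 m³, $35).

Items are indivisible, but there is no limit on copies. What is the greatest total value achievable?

Best value-per-unit is C at 45/6, and filling with it alone uses volume 5×6=30. No mix of the others beats 5×45 = 225.

$225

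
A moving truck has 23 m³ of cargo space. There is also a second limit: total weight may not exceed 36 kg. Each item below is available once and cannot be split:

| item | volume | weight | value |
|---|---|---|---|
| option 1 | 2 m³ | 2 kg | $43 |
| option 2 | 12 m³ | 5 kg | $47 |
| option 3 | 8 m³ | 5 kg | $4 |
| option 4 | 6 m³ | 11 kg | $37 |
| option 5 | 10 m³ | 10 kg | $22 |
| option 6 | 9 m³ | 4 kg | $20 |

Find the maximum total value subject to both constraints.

$127

Feasible sets respecting both limits:
- option 1+option 2+option 4: volume 20, weight 18, value 127
- option 1+option 2+option 6: volume 23, weight 11, value 110
- option 1+option 4+option 5: volume 18, weight 23, value 102
Best: $127.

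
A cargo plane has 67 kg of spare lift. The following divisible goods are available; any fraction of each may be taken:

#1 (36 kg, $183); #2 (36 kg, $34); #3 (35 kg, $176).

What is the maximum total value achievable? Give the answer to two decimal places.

Take in order of value per unit:
- #1 (183/36 per unit): all 36 → value 183, running total 183.00
- #3 (176/35 per unit): 31 of 35 → value 31×176/35 = 155.8857, running total 338.89
Total 338.89.

338.89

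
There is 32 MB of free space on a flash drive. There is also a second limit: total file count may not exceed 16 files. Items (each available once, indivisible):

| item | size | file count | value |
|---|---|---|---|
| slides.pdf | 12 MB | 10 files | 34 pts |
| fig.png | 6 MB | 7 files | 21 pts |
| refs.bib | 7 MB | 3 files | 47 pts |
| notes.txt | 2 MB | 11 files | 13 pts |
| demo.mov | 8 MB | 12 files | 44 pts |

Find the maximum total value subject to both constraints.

Feasible sets respecting both limits:
- refs.bib+demo.mov: size 15, file count 15, value 91
- slides.pdf+refs.bib: size 19, file count 13, value 81
- fig.png+refs.bib: size 13, file count 10, value 68
- refs.bib+notes.txt: size 9, file count 14, value 60
Best: 91 pts.

91 pts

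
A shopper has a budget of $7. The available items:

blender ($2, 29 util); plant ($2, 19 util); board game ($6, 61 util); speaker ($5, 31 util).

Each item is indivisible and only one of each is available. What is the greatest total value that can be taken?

This is a 0/1 knapsack; check combinations near the capacity.
- board game: cost 6, value 61
- blender+speaker: cost 2+5=7, value 29+31=60
- plant+speaker: cost 2+5=7, value 19+31=50
Best: 61 util.

61 util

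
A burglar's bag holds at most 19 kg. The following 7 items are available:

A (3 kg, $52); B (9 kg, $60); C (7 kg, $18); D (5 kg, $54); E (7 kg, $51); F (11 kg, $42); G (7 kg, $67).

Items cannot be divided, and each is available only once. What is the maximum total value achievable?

This is a 0/1 knapsack; check combinations near the capacity.
- A+B+G: weight 3+9+7=19, value 52+60+67=179
- A+D+G: weight 3+5+7=15, value 52+54+67=173
- D+E+G: weight 5+7+7=19, value 54+51+67=172
- A+E+G: weight 3+7+7=17, value 52+51+67=170
- A+B+D: weight 3+9+5=17, value 52+60+54=166
Best: $179.

$179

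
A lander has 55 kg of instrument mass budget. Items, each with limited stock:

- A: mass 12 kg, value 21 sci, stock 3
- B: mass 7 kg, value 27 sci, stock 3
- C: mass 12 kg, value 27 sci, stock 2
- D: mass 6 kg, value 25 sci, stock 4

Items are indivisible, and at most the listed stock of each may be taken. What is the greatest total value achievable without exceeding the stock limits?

Best selections within mass 55 and stock limits:
- 3×B + 1×C + 3×D: mass 51, value 183
- 3×B + 4×D: mass 45, value 181
- 2×B + 1×C + 4×D: mass 50, value 181
Best: 183 sci.

183 sci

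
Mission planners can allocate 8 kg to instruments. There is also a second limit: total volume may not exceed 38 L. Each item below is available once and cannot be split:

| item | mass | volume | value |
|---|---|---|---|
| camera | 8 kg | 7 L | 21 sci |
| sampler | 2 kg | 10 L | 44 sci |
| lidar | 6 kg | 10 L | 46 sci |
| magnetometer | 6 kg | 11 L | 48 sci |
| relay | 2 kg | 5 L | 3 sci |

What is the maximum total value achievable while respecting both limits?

Feasible sets respecting both limits:
- sampler+magnetometer: mass 8, volume 21, value 92
- sampler+lidar: mass 8, volume 20, value 90
- magnetometer+relay: mass 8, volume 16, value 51
Best: 92 sci.

92 sci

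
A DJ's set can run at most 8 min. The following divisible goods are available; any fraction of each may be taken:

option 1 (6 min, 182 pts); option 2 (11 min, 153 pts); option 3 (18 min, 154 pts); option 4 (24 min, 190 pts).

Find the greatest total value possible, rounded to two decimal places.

209.82

Take in order of value per unit:
- option 1 (182/6 per unit): all 6 → value 182, running total 182.00
- option 2 (153/11 per unit): 2 of 11 → value 2×153/11 = 27.8182, running total 209.82
Total 209.82.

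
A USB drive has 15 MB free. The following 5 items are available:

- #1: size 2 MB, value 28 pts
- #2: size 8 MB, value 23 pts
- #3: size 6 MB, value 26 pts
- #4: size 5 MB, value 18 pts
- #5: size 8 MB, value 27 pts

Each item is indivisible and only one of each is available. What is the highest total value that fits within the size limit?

73 pts

Check high-value combinations within 15 MB:
- #1+#4+#5: size 2+5+8=15, value 28+18+27=73
- #1+#3+#4: size 2+6+5=13, value 28+26+18=72
- #1+#2+#4: size 2+8+5=15, value 28+23+18=69
- #1+#5: size 2+8=10, value 28+27=55
Best: 73 pts.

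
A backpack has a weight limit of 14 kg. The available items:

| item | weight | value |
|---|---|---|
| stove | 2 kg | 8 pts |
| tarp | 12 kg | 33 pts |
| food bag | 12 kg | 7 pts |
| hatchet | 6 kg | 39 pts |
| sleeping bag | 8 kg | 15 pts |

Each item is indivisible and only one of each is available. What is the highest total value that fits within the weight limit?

This is a 0/1 knapsack; check combinations near the capacity.
- hatchet+sleeping bag: weight 6+8=14, value 39+15=54
- stove+hatchet: weight 2+6=8, value 8+39=47
- stove+tarp: weight 2+12=14, value 8+33=41
Best: 54 pts.

54 pts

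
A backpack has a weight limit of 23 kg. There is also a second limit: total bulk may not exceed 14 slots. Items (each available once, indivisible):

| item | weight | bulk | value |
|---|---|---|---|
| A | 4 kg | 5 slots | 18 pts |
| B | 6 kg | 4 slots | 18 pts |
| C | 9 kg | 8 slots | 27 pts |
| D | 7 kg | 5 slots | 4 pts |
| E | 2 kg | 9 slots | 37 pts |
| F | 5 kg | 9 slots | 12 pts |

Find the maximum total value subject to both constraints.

55 pts

Feasible sets respecting both limits:
- A+E: weight 6, bulk 14, value 55
- B+E: weight 8, bulk 13, value 55
- A+C: weight 13, bulk 13, value 45
Best: 55 pts.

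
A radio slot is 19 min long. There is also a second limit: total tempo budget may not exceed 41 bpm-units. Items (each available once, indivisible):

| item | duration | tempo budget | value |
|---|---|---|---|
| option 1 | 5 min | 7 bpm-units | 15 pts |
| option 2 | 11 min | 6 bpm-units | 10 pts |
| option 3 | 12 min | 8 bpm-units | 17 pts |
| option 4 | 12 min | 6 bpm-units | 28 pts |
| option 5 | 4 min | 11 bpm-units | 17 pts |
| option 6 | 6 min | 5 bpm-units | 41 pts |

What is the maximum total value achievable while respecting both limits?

Feasible sets respecting both limits:
- option 1+option 5+option 6: duration 15, tempo budget 23, value 73
- option 4+option 6: duration 18, tempo budget 11, value 69
- option 3+option 6: duration 18, tempo budget 13, value 58
Best: 73 pts.

73 pts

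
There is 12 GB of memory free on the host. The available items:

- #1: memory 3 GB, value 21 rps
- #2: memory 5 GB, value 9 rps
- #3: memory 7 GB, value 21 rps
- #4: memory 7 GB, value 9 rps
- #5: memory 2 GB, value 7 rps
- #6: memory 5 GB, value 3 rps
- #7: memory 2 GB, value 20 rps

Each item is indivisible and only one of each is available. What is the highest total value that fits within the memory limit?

62 rps

Check high-value combinations within 12 GB:
- #1+#3+#7: memory 3+7+2=12, value 21+21+20=62
- #1+#2+#5+#7: memory 3+5+2+2=12, value 21+9+7+20=57
- #1+#5+#6+#7: memory 3+2+5+2=12, value 21+7+3+20=51
- #1+#2+#7: memory 3+5+2=10, value 21+9+20=50
Best: 62 rps.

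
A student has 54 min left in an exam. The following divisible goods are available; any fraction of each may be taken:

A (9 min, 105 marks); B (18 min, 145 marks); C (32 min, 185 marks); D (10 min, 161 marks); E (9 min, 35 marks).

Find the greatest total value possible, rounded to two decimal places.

Take in order of value per unit:
- D (161/10 per unit): all 10 → value 161, running total 161.00
- A (105/9 per unit): all 9 → value 105, running total 266.00
- B (145/18 per unit): all 18 → value 145, running total 411.00
- C (185/32 per unit): 17 of 32 → value 17×185/32 = 98.2813, running total 509.28
Total 509.28.

509.28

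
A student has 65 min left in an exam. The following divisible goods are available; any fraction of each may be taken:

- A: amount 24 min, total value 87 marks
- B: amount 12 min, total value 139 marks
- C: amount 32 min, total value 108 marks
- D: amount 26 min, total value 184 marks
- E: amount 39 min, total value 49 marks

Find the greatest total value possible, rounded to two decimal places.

420.13

Take in order of value per unit:
- B (139/12 per unit): all 12 → value 139, running total 139.00
- D (184/26 per unit): all 26 → value 184, running total 323.00
- A (87/24 per unit): all 24 → value 87, running total 410.00
- C (108/32 per unit): 3 of 32 → value 3×108/32 = 10.1250, running total 420.13
Total 420.13.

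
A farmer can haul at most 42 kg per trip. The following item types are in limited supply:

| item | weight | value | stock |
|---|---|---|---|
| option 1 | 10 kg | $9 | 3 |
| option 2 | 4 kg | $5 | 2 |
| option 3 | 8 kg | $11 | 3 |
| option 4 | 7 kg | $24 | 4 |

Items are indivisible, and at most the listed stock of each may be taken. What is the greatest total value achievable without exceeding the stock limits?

$112

Best selections within weight 42 and stock limits:
- 1×option 2 + 1×option 3 + 4×option 4: weight 40, value 112
- 1×option 1 + 1×option 2 + 4×option 4: weight 42, value 110
- 1×option 3 + 4×option 4: weight 36, value 107
- 2×option 2 + 4×option 4: weight 36, value 106
Best: $112.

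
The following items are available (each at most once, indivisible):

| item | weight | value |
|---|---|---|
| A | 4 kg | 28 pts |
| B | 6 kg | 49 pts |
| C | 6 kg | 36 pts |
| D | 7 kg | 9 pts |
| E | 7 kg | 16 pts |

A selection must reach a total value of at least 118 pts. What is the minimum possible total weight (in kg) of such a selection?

Subsets with value ≥ 118, sorted by total weight:
- A+B+C+E: weight 23, value 129
- A+B+C+D: weight 23, value 122
- A+B+C+D+E: weight 30, value 138
Minimum weight: 23 kg.

23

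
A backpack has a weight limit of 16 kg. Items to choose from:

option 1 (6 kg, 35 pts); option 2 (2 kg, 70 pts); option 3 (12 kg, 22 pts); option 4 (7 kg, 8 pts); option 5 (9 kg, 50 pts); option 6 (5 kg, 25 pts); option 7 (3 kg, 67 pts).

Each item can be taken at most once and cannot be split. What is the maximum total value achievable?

197 pts

Check high-value combinations within 16 kg:
- option 1+option 2+option 6+option 7: weight 6+2+5+3=16, value 35+70+25+67=197
- option 2+option 5+option 7: weight 2+9+3=14, value 70+50+67=187
- option 1+option 2+option 7: weight 6+2+3=11, value 35+70+67=172
- option 2+option 6+option 7: weight 2+5+3=10, value 70+25+67=162
Best: 197 pts.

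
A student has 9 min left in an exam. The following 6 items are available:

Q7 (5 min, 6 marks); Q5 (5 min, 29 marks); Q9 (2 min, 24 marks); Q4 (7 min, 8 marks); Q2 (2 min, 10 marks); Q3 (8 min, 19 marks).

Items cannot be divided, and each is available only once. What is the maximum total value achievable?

63 marks

This is a 0/1 knapsack; check combinations near the capacity.
- Q5+Q9+Q2: time 5+2+2=9, value 29+24+10=63
- Q5+Q9: time 5+2=7, value 29+24=53
- Q7+Q9+Q2: time 5+2+2=9, value 6+24+10=40
- Q5+Q2: time 5+2=7, value 29+10=39
Best: 63 marks.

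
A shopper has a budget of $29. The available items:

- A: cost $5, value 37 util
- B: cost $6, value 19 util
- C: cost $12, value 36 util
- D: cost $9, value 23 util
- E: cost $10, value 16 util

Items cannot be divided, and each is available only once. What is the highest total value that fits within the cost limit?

96 util

This is a 0/1 knapsack; check combinations near the capacity.
- A+C+D: cost 5+12+9=26, value 37+36+23=96
- A+B+C: cost 5+6+12=23, value 37+19+36=92
- A+C+E: cost 5+12+10=27, value 37+36+16=89
- A+B+D: cost 5+6+9=20, value 37+19+23=79
- B+C+D: cost 6+12+9=27, value 19+36+23=78
Best: 96 util.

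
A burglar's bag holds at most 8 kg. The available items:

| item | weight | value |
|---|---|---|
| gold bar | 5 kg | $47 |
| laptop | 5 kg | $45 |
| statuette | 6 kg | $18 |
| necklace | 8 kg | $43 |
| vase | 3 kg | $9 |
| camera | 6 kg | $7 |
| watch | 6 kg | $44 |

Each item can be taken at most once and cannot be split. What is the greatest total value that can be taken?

$56

Check high-value combinations within 8 kg:
- gold bar+vase: weight 5+3=8, value 47+9=56
- laptop+vase: weight 5+3=8, value 45+9=54
- gold bar: weight 5, value 47
- laptop: weight 5, value 45
- watch: weight 6, value 44
Best: $56.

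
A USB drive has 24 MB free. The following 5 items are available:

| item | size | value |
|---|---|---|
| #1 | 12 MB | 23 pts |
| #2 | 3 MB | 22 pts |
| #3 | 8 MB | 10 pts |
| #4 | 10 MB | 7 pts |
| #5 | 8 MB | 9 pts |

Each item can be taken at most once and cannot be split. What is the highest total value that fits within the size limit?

Check high-value combinations within 24 MB:
- #1+#2+#3: size 12+3+8=23, value 23+22+10=55
- #1+#2+#5: size 12+3+8=23, value 23+22+9=54
- #1+#2: size 12+3=15, value 23+22=45
Best: 55 pts.

55 pts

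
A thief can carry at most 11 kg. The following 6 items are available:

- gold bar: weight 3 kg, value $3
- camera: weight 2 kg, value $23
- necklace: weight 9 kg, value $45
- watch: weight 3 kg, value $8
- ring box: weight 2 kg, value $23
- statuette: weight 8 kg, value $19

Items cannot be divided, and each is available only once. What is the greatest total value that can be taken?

$68

This is a 0/1 knapsack; check combinations near the capacity.
- camera+necklace: weight 2+9=11, value 23+45=68
- necklace+ring box: weight 9+2=11, value 45+23=68
- gold bar+camera+watch+ring box: weight 3+2+3+2=10, value 3+23+8+23=57
- camera+watch+ring box: weight 2+3+2=7, value 23+8+23=54
Best: $68.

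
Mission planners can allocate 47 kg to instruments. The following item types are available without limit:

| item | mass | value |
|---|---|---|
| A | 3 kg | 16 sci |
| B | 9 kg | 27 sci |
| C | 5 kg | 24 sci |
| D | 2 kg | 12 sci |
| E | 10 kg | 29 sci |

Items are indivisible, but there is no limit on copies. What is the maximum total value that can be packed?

Best value-per-unit is D at 12/2; filling with it alone gives 23×12 = 276.
Optimal mix: 1×A + 22×D → mass 47, value 280.

280 sci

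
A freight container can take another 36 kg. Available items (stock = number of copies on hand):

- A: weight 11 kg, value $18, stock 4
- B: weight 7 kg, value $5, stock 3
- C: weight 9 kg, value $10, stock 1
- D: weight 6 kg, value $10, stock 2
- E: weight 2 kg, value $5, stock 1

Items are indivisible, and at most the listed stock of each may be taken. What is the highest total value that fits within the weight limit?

$61

Best selections within weight 36 and stock limits:
- 2×A + 2×D + 1×E: weight 36, value 61
- 3×A + 1×E: weight 35, value 59
Best: $61.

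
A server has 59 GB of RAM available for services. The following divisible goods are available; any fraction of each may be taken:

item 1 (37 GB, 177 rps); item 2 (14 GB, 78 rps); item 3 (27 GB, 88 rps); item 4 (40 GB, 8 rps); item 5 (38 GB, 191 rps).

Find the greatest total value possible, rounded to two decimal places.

Take in order of value per unit:
- item 2 (78/14 per unit): all 14 → value 78, running total 78.00
- item 5 (191/38 per unit): all 38 → value 191, running total 269.00
- item 1 (177/37 per unit): 7 of 37 → value 7×177/37 = 33.4865, running total 302.49
Total 302.49.

302.49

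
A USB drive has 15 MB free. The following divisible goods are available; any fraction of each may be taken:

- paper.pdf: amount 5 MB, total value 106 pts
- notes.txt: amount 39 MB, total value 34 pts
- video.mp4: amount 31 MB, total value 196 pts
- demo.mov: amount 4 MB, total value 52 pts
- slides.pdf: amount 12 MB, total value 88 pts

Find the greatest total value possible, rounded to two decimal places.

Take in order of value per unit:
- paper.pdf (106/5 per unit): all 5 → value 106, running total 106.00
- demo.mov (52/4 per unit): all 4 → value 52, running total 158.00
- slides.pdf (88/12 per unit): 6 of 12 → value 6×88/12 = 44.0000, running total 202.00
Total 202.00.

202.00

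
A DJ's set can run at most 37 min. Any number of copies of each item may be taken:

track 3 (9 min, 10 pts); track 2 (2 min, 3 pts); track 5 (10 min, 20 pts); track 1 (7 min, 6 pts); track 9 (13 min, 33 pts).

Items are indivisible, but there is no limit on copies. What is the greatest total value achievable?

86 pts

Best value-per-unit is track 9 at 33/13; filling with it alone gives 2×33 = 66.
Optimal mix: 1×track 5 + 2×track 9 → duration 36, value 86.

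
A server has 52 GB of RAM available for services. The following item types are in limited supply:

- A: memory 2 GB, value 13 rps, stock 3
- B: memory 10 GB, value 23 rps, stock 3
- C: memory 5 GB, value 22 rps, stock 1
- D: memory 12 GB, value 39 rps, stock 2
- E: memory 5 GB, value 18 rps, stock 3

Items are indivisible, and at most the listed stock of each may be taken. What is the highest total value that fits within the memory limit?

Top feasible selections:
- 3×A + 1×C + 2×D + 3×E: memory 50, value 193
- 2×A + 1×C + 2×D + 3×E: memory 48, value 180
Best: 193 rps.

193 rps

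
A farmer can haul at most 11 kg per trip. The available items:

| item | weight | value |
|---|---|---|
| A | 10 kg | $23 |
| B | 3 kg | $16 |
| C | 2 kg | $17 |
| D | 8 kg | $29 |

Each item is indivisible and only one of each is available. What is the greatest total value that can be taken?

Check high-value combinations within 11 kg:
- C+D: weight 2+8=10, value 17+29=46
- B+D: weight 3+8=11, value 16+29=45
- B+C: weight 3+2=5, value 16+17=33
Best: $46.

$46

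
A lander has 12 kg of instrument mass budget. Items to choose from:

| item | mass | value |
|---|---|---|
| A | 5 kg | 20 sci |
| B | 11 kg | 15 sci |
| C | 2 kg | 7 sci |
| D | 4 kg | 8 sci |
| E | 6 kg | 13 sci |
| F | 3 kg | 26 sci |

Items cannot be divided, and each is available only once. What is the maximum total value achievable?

54 sci

Check high-value combinations within 12 kg:
- A+D+F: mass 5+4+3=12, value 20+8+26=54
- A+C+F: mass 5+2+3=10, value 20+7+26=53
- A+F: mass 5+3=8, value 20+26=46
- C+E+F: mass 2+6+3=11, value 7+13+26=46
Best: 54 sci.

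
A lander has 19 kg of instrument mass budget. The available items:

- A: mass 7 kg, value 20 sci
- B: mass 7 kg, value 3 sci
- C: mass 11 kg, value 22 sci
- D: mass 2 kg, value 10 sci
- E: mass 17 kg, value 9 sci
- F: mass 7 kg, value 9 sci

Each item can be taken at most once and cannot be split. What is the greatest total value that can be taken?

42 sci

Check high-value combinations within 19 kg:
- A+C: mass 7+11=18, value 20+22=42
- A+D+F: mass 7+2+7=16, value 20+10+9=39
- A+B+D: mass 7+7+2=16, value 20+3+10=33
Best: 42 sci.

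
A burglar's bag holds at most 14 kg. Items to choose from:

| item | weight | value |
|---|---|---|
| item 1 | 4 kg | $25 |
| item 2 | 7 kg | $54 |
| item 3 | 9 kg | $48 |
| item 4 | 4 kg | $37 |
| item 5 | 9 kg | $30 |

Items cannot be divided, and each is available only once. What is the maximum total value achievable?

$91

This is a 0/1 knapsack; check combinations near the capacity.
- item 2+item 4: weight 7+4=11, value 54+37=91
- item 3+item 4: weight 9+4=13, value 48+37=85
- item 1+item 2: weight 4+7=11, value 25+54=79
Best: $91.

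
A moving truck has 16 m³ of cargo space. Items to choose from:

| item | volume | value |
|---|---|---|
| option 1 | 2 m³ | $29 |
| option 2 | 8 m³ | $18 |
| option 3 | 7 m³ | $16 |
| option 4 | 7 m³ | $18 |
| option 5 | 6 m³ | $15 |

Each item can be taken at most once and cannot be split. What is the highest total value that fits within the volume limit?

This is a 0/1 knapsack; check combinations near the capacity.
- option 1+option 3+option 4: volume 2+7+7=16, value 29+16+18=63
- option 1+option 4+option 5: volume 2+7+6=15, value 29+18+15=62
- option 1+option 2+option 5: volume 2+8+6=16, value 29+18+15=62
- option 1+option 3+option 5: volume 2+7+6=15, value 29+16+15=60
- option 1+option 4: volume 2+7=9, value 29+18=47
Best: $63.

$63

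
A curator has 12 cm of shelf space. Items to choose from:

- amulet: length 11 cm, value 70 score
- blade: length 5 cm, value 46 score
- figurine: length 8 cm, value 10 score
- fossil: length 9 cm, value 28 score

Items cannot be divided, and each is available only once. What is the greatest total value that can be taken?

Check high-value combinations within 12 cm:
- amulet: length 11, value 70
- blade: length 5, value 46
- fossil: length 9, value 28
Best: 70 score.

70 score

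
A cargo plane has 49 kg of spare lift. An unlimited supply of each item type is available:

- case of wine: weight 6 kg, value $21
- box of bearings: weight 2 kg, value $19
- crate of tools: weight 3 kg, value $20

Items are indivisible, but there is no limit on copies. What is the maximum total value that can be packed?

Best value-per-unit is box of bearings at 19/2; filling with it alone gives 24×19 = 456.
Optimal mix: 23×box of bearings + 1×crate of tools → weight 49, value 457.

$457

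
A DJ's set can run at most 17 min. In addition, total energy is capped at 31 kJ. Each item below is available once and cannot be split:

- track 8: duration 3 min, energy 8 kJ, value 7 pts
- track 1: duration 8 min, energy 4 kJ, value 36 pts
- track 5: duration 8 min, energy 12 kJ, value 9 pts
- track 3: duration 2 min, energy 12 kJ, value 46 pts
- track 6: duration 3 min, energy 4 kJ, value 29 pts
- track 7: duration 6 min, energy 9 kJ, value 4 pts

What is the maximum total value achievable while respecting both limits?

Feasible sets respecting both limits:
- track 8+track 1+track 3+track 6: duration 16, energy 28, value 118
- track 1+track 3+track 6: duration 13, energy 20, value 111
- track 8+track 1+track 3: duration 13, energy 24, value 89
- track 1+track 3+track 7: duration 16, energy 25, value 86
Best: 118 pts.

118 pts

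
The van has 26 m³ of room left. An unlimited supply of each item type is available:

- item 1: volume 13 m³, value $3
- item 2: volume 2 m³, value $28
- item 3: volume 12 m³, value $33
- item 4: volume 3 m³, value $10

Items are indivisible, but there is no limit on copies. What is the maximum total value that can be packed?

Best value-per-unit is item 2 at 28/2, and filling with it alone uses volume 13×2=26. No mix of the others beats 13×28 = 364.

$364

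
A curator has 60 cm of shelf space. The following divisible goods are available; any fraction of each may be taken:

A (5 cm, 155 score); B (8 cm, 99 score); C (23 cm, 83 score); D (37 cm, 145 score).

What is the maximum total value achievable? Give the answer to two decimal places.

Take in order of value per unit:
- A (155/5 per unit): all 5 → value 155, running total 155.00
- B (99/8 per unit): all 8 → value 99, running total 254.00
- D (145/37 per unit): all 37 → value 145, running total 399.00
- C (83/23 per unit): 10 of 23 → value 10×83/23 = 36.0870, running total 435.09
Total 435.09.

435.09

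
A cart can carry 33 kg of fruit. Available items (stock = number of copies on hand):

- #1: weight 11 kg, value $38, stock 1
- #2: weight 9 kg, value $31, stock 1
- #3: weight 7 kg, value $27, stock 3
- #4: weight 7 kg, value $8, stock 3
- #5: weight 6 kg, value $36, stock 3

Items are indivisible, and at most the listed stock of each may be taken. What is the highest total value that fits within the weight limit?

Best selections within weight 33 and stock limits:
- 2×#3 + 3×#5: weight 32, value 162
- 3×#3 + 2×#5: weight 33, value 153
- 1×#1 + 3×#5: weight 29, value 146
Best: $162.

$162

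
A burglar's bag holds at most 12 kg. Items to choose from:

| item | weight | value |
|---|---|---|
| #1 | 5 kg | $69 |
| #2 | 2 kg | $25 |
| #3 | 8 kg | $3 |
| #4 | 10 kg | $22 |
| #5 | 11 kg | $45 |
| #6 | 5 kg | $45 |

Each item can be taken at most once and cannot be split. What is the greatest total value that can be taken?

Check high-value combinations within 12 kg:
- #1+#2+#6: weight 5+2+5=12, value 69+25+45=139
- #1+#6: weight 5+5=10, value 69+45=114
- #1+#2: weight 5+2=7, value 69+25=94
Best: $139.

$139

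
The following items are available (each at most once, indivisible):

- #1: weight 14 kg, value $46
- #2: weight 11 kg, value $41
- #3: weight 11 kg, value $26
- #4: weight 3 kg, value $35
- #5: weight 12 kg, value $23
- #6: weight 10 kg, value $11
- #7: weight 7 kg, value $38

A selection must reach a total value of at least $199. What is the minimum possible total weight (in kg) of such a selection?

58

Subsets with value ≥ 199, sorted by total weight:
- #1+#2+#3+#4+#5+#7: weight 58, value 209
- #1+#2+#3+#4+#5+#6+#7: weight 68, value 220
Minimum weight: 58 kg.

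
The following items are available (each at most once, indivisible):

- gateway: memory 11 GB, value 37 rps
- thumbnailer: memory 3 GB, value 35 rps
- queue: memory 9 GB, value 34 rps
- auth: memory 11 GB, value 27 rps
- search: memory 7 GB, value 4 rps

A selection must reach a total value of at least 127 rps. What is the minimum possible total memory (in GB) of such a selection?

Subsets with value ≥ 127, sorted by total memory:
- gateway+thumbnailer+queue+auth: memory 34, value 133
- gateway+thumbnailer+queue+auth+search: memory 41, value 137
Minimum memory: 34 GB.

34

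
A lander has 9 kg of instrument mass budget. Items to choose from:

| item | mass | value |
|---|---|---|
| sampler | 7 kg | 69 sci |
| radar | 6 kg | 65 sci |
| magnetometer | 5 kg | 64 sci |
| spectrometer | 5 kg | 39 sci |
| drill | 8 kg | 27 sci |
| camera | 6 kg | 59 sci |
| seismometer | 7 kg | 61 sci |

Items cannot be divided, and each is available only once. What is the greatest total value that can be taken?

Check high-value combinations within 9 kg:
- sampler: mass 7, value 69
- radar: mass 6, value 65
- magnetometer: mass 5, value 64
Best: 69 sci.

69 sci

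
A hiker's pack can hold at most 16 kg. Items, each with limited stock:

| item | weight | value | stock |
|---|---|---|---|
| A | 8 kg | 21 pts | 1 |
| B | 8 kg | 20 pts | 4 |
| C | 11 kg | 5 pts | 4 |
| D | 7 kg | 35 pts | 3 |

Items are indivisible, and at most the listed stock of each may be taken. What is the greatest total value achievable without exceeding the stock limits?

70 pts

Top feasible selections:
- 2×D: weight 14, value 70
- 1×A + 1×D: weight 15, value 56
- 1×B + 1×D: weight 15, value 55
Best: 70 pts.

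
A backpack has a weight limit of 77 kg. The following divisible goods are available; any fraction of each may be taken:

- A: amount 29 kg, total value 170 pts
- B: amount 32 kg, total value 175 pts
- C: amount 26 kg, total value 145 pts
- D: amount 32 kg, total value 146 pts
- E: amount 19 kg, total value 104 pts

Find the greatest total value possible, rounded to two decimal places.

Take in order of value per unit:
- A (170/29 per unit): all 29 → value 170, running total 170.00
- C (145/26 per unit): all 26 → value 145, running total 315.00
- E (104/19 per unit): all 19 → value 104, running total 419.00
- B (175/32 per unit): 3 of 32 → value 3×175/32 = 16.4063, running total 435.41
Total 435.41.

435.41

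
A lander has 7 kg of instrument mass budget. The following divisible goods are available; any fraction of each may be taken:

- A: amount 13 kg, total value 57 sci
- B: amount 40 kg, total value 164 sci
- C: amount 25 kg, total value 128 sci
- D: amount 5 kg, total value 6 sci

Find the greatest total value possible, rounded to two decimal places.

35.84

Take in order of value per unit:
- C (128/25 per unit): 7 of 25 → value 7×128/25 = 35.8400, running total 35.84
Total 35.84.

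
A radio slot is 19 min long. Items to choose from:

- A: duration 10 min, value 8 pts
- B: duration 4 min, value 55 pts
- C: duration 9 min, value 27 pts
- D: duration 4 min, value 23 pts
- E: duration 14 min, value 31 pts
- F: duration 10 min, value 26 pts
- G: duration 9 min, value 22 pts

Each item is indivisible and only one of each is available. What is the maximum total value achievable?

This is a 0/1 knapsack; check combinations near the capacity.
- B+C+D: duration 4+9+4=17, value 55+27+23=105
- B+D+F: duration 4+4+10=18, value 55+23+26=104
- B+D+G: duration 4+4+9=17, value 55+23+22=100
- A+B+D: duration 10+4+4=18, value 8+55+23=86
Best: 105 pts.

105 pts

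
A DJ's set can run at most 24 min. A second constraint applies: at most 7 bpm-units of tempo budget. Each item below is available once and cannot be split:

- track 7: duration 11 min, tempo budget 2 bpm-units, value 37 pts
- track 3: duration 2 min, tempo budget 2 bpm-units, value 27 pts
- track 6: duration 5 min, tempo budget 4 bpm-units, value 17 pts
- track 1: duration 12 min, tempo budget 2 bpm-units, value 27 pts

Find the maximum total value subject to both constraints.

64 pts

Feasible sets respecting both limits:
- track 7+track 3: duration 13, tempo budget 4, value 64
- track 7+track 1: duration 23, tempo budget 4, value 64
- track 7+track 6: duration 16, tempo budget 6, value 54
- track 3+track 1: duration 14, tempo budget 4, value 54
Best: 64 pts.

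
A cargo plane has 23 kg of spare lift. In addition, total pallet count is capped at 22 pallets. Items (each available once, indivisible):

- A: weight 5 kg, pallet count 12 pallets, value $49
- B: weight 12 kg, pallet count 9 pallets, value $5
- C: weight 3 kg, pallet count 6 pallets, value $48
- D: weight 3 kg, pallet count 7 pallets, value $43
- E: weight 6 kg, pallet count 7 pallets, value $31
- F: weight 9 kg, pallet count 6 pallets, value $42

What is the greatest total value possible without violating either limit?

Feasible sets respecting both limits:
- C+D+F: weight 15, pallet count 19, value 133
- C+D+E: weight 12, pallet count 20, value 122
- C+E+F: weight 18, pallet count 19, value 121
Best: $133.

$133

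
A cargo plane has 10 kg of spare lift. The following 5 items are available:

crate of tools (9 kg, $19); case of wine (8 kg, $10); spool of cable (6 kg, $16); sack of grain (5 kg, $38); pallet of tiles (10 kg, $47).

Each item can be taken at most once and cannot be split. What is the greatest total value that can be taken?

Check high-value combinations within 10 kg:
- pallet of tiles: weight 10, value 47
- sack of grain: weight 5, value 38
- crate of tools: weight 9, value 19
- spool of cable: weight 6, value 16
- case of wine: weight 8, value 10
Best: $47.

$47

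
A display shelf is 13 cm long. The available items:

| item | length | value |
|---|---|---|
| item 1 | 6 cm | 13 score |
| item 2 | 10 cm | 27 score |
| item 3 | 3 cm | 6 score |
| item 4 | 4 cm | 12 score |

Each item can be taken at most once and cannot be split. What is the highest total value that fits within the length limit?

This is a 0/1 knapsack; check combinations near the capacity.
- item 2+item 3: length 10+3=13, value 27+6=33
- item 1+item 3+item 4: length 6+3+4=13, value 13+6+12=31
- item 2: length 10, value 27
Best: 33 score.

33 score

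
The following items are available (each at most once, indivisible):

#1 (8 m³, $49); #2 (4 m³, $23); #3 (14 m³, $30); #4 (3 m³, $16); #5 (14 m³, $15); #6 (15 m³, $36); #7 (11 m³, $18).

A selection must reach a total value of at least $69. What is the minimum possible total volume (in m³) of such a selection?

12

Subsets with value ≥ 69, sorted by total volume:
- #1+#2: volume 12, value 72
- #1+#2+#4: volume 15, value 88
- #2+#3+#4: volume 21, value 69
Minimum volume: 12 m³.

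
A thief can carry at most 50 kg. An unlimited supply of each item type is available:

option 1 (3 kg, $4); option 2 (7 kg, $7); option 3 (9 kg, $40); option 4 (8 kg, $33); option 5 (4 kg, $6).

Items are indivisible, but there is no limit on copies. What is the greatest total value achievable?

$212

Best value-per-unit is option 3 at 40/9; filling with it alone gives 5×40 = 200.
Optimal mix: 2×option 3 + 4×option 4 → weight 50, value 212.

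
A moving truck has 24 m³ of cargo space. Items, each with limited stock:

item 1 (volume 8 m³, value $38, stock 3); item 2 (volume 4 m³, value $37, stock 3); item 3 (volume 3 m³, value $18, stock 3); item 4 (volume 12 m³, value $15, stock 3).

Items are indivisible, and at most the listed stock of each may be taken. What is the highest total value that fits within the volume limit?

$167

Best selections within volume 24 and stock limits:
- 1×item 1 + 3×item 2 + 1×item 3: volume 23, value 167
- 3×item 2 + 3×item 3: volume 21, value 165
Best: $167.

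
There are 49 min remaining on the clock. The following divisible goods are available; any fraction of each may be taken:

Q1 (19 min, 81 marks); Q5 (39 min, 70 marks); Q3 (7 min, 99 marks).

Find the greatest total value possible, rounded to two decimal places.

221.28

Take in order of value per unit:
- Q3 (99/7 per unit): all 7 → value 99, running total 99.00
- Q1 (81/19 per unit): all 19 → value 81, running total 180.00
- Q5 (70/39 per unit): 23 of 39 → value 23×70/39 = 41.2821, running total 221.28
Total 221.28.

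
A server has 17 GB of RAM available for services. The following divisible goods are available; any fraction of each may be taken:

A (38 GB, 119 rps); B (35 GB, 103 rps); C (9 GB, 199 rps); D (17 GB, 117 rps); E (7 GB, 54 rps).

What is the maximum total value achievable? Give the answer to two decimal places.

Take in order of value per unit:
- C (199/9 per unit): all 9 → value 199, running total 199.00
- E (54/7 per unit): all 7 → value 54, running total 253.00
- D (117/17 per unit): 1 of 17 → value 1×117/17 = 6.8824, running total 259.88
Total 259.88.

259.88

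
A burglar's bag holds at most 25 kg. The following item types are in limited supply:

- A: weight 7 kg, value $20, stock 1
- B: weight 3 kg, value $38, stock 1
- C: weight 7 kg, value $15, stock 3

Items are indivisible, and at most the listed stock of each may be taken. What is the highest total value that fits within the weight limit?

$88

Top feasible selections:
- 1×A + 1×B + 2×C: weight 24, value 88
- 1×B + 3×C: weight 24, value 83
- 1×A + 1×B + 1×C: weight 17, value 73
Best: $88.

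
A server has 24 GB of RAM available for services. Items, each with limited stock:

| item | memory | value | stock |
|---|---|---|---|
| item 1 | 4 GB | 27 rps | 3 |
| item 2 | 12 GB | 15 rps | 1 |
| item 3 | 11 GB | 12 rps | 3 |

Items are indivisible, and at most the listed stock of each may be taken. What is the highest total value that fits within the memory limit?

96 rps

Best selections within memory 24 and stock limits:
- 3×item 1 + 1×item 2: memory 24, value 96
- 3×item 1 + 1×item 3: memory 23, value 93
- 3×item 1: memory 12, value 81
Best: 96 rps.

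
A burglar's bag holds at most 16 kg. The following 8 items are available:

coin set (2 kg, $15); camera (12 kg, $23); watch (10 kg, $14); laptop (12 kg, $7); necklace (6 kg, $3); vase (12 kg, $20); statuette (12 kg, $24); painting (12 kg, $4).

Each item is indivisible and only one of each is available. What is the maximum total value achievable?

$39

Check high-value combinations within 16 kg:
- coin set+statuette: weight 2+12=14, value 15+24=39
- coin set+camera: weight 2+12=14, value 15+23=38
- coin set+vase: weight 2+12=14, value 15+20=35
- coin set+watch: weight 2+10=12, value 15+14=29
Best: $39.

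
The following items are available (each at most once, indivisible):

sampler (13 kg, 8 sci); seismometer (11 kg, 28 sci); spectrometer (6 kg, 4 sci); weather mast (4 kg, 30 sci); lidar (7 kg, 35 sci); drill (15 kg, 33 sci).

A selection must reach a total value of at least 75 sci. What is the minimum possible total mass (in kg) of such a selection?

Subsets with value ≥ 75, sorted by total mass:
- seismometer+weather mast+lidar: mass 22, value 93
- weather mast+lidar+drill: mass 26, value 98
- seismometer+spectrometer+weather mast+lidar: mass 28, value 97
- seismometer+weather mast+drill: mass 30, value 91
Minimum mass: 22 kg.

22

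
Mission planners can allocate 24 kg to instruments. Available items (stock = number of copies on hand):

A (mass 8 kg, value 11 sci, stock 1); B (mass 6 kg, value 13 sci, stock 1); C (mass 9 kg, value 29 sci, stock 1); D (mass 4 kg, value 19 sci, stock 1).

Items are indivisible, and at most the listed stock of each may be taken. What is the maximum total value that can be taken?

61 sci

Best selections within mass 24 and stock limits:
- 1×B + 1×C + 1×D: mass 19, value 61
- 1×A + 1×C + 1×D: mass 21, value 59
- 1×A + 1×B + 1×C: mass 23, value 53
Best: 61 sci.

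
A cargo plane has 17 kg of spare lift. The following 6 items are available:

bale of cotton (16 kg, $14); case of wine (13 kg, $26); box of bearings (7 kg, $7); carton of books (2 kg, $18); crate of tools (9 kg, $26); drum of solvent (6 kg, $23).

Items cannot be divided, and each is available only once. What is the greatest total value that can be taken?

$67

Check high-value combinations within 17 kg:
- carton of books+crate of tools+drum of solvent: weight 2+9+6=17, value 18+26+23=67
- crate of tools+drum of solvent: weight 9+6=15, value 26+23=49
- box of bearings+carton of books+drum of solvent: weight 7+2+6=15, value 7+18+23=48
- carton of books+crate of tools: weight 2+9=11, value 18+26=44
- case of wine+carton of books: weight 13+2=15, value 26+18=44
Best: $67.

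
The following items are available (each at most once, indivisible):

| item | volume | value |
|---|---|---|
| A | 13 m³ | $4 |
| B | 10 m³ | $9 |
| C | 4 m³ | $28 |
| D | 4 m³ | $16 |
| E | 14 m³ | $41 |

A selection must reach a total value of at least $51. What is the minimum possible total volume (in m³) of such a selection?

18

Subsets with value ≥ 51, sorted by total volume:
- C+E: volume 18, value 69
- D+E: volume 18, value 57
- B+C+D: volume 18, value 53
Minimum volume: 18 m³.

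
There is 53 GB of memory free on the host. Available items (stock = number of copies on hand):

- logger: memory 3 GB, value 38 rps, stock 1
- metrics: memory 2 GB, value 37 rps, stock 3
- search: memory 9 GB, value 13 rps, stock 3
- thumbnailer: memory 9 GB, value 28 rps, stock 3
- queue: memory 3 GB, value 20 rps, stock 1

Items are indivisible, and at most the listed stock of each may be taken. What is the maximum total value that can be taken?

266 rps

Top feasible selections:
- 1×logger + 3×metrics + 1×search + 3×thumbnailer + 1×queue: memory 48, value 266
- 1×logger + 3×metrics + 3×thumbnailer + 1×queue: memory 39, value 253
- 1×logger + 3×metrics + 2×search + 2×thumbnailer + 1×queue: memory 48, value 251
Best: 266 rps.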